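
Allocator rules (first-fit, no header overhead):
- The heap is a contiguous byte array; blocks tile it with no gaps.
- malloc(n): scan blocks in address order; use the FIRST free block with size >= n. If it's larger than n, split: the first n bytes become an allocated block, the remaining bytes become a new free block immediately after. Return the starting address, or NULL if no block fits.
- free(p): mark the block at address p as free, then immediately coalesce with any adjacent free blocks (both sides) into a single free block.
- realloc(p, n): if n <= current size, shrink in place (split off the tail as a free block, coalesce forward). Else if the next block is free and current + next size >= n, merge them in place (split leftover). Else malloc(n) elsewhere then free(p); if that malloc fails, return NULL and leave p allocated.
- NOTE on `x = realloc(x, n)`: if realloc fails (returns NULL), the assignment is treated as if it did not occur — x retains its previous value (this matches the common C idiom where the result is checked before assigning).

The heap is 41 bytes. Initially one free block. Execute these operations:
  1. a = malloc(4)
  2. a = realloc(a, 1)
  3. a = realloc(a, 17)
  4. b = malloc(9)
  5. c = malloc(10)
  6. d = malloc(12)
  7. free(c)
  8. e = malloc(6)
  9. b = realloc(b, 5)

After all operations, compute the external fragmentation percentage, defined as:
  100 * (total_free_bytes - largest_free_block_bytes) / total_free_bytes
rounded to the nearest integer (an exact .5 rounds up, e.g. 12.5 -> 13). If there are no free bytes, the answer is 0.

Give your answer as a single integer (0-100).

Op 1: a = malloc(4) -> a = 0; heap: [0-3 ALLOC][4-40 FREE]
Op 2: a = realloc(a, 1) -> a = 0; heap: [0-0 ALLOC][1-40 FREE]
Op 3: a = realloc(a, 17) -> a = 0; heap: [0-16 ALLOC][17-40 FREE]
Op 4: b = malloc(9) -> b = 17; heap: [0-16 ALLOC][17-25 ALLOC][26-40 FREE]
Op 5: c = malloc(10) -> c = 26; heap: [0-16 ALLOC][17-25 ALLOC][26-35 ALLOC][36-40 FREE]
Op 6: d = malloc(12) -> d = NULL; heap: [0-16 ALLOC][17-25 ALLOC][26-35 ALLOC][36-40 FREE]
Op 7: free(c) -> (freed c); heap: [0-16 ALLOC][17-25 ALLOC][26-40 FREE]
Op 8: e = malloc(6) -> e = 26; heap: [0-16 ALLOC][17-25 ALLOC][26-31 ALLOC][32-40 FREE]
Op 9: b = realloc(b, 5) -> b = 17; heap: [0-16 ALLOC][17-21 ALLOC][22-25 FREE][26-31 ALLOC][32-40 FREE]
Free blocks: [4 9] total_free=13 largest=9 -> 100*(13-9)/13 = 400/13 ≈ 30.769 -> rounds to 31

Answer: 31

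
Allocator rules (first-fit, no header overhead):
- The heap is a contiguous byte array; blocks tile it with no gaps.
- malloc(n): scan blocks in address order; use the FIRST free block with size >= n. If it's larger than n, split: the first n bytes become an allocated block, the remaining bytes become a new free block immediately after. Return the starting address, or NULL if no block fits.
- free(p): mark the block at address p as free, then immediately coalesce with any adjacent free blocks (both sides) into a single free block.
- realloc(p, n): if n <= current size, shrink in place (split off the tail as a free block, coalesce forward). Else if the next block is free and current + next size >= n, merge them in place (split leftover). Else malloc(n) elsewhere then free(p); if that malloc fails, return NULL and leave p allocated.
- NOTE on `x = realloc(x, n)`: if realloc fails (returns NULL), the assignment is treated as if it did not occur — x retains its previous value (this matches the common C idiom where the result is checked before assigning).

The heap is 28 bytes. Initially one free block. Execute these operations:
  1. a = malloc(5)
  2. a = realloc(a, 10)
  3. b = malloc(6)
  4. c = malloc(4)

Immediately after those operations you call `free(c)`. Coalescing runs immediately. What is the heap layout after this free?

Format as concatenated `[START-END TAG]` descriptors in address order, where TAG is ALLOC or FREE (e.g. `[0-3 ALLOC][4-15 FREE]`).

Answer: [0-9 ALLOC][10-15 ALLOC][16-27 FREE]

Derivation:
Op 1: a = malloc(5) -> a = 0; heap: [0-4 ALLOC][5-27 FREE]
Op 2: a = realloc(a, 10) -> a = 0; heap: [0-9 ALLOC][10-27 FREE]
Op 3: b = malloc(6) -> b = 10; heap: [0-9 ALLOC][10-15 ALLOC][16-27 FREE]
Op 4: c = malloc(4) -> c = 16; heap: [0-9 ALLOC][10-15 ALLOC][16-19 ALLOC][20-27 FREE]
free(c): c = 16 -> block [16-19 ALLOC]; mark free, coalesce with adjacent free neighbors -> [0-9 ALLOC][10-15 ALLOC][16-27 FREE]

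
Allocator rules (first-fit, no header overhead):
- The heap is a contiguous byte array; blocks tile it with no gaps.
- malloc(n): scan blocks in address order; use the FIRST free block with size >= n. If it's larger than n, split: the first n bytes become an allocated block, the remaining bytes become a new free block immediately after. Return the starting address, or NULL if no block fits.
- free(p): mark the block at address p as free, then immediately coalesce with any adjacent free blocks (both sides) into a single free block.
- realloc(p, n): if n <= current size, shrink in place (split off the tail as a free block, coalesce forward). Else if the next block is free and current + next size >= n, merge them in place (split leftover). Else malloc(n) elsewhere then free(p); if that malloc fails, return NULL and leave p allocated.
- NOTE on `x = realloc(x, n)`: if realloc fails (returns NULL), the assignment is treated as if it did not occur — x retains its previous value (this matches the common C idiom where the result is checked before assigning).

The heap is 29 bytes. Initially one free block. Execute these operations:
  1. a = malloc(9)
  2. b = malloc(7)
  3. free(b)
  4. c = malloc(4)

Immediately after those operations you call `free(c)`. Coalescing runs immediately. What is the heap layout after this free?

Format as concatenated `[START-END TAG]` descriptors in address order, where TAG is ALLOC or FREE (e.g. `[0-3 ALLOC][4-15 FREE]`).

Answer: [0-8 ALLOC][9-28 FREE]

Derivation:
Op 1: a = malloc(9) -> a = 0; heap: [0-8 ALLOC][9-28 FREE]
Op 2: b = malloc(7) -> b = 9; heap: [0-8 ALLOC][9-15 ALLOC][16-28 FREE]
Op 3: free(b) -> (freed b); heap: [0-8 ALLOC][9-28 FREE]
Op 4: c = malloc(4) -> c = 9; heap: [0-8 ALLOC][9-12 ALLOC][13-28 FREE]
free(c): c = 9 -> block [9-12 ALLOC]; mark free, coalesce with adjacent free neighbors -> [0-8 ALLOC][9-28 FREE]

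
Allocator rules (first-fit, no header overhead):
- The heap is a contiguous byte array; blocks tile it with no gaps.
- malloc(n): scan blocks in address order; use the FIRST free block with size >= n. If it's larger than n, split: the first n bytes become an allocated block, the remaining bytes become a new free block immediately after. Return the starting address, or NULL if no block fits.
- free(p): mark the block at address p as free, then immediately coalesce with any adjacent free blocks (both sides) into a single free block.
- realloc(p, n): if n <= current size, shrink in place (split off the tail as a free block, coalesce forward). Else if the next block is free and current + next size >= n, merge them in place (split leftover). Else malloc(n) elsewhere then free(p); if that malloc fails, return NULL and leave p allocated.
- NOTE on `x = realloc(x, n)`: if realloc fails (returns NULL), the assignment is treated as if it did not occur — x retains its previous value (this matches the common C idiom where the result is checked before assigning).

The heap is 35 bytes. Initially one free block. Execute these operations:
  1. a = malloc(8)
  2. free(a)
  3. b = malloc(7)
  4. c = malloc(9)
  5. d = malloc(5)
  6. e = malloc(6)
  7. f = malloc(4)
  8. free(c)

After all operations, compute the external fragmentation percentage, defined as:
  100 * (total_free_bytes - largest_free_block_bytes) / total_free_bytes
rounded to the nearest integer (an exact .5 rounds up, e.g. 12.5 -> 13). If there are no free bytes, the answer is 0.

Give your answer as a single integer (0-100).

Answer: 31

Derivation:
Op 1: a = malloc(8) -> a = 0; heap: [0-7 ALLOC][8-34 FREE]
Op 2: free(a) -> (freed a); heap: [0-34 FREE]
Op 3: b = malloc(7) -> b = 0; heap: [0-6 ALLOC][7-34 FREE]
Op 4: c = malloc(9) -> c = 7; heap: [0-6 ALLOC][7-15 ALLOC][16-34 FREE]
Op 5: d = malloc(5) -> d = 16; heap: [0-6 ALLOC][7-15 ALLOC][16-20 ALLOC][21-34 FREE]
Op 6: e = malloc(6) -> e = 21; heap: [0-6 ALLOC][7-15 ALLOC][16-20 ALLOC][21-26 ALLOC][27-34 FREE]
Op 7: f = malloc(4) -> f = 27; heap: [0-6 ALLOC][7-15 ALLOC][16-20 ALLOC][21-26 ALLOC][27-30 ALLOC][31-34 FREE]
Op 8: free(c) -> (freed c); heap: [0-6 ALLOC][7-15 FREE][16-20 ALLOC][21-26 ALLOC][27-30 ALLOC][31-34 FREE]
Free blocks: [9 4] total_free=13 largest=9 -> 100*(13-9)/13 = 400/13 ≈ 30.769 -> rounds to 31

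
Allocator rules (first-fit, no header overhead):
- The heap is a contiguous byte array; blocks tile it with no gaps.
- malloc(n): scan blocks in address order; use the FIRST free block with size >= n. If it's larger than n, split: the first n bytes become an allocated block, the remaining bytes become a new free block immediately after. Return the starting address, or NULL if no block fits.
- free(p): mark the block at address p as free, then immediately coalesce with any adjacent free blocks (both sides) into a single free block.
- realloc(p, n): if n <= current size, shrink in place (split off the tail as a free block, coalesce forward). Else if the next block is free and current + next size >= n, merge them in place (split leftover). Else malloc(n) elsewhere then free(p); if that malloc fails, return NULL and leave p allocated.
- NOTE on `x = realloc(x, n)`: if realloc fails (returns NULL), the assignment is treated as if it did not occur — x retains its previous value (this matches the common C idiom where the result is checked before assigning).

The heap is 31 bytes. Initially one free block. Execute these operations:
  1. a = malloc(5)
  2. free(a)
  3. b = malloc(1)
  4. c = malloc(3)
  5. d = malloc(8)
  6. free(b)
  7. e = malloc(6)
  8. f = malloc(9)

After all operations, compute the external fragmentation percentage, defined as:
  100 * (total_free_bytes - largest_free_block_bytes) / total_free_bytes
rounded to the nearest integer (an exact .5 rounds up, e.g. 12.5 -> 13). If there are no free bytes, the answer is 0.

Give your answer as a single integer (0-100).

Op 1: a = malloc(5) -> a = 0; heap: [0-4 ALLOC][5-30 FREE]
Op 2: free(a) -> (freed a); heap: [0-30 FREE]
Op 3: b = malloc(1) -> b = 0; heap: [0-0 ALLOC][1-30 FREE]
Op 4: c = malloc(3) -> c = 1; heap: [0-0 ALLOC][1-3 ALLOC][4-30 FREE]
Op 5: d = malloc(8) -> d = 4; heap: [0-0 ALLOC][1-3 ALLOC][4-11 ALLOC][12-30 FREE]
Op 6: free(b) -> (freed b); heap: [0-0 FREE][1-3 ALLOC][4-11 ALLOC][12-30 FREE]
Op 7: e = malloc(6) -> e = 12; heap: [0-0 FREE][1-3 ALLOC][4-11 ALLOC][12-17 ALLOC][18-30 FREE]
Op 8: f = malloc(9) -> f = 18; heap: [0-0 FREE][1-3 ALLOC][4-11 ALLOC][12-17 ALLOC][18-26 ALLOC][27-30 FREE]
Free blocks: [1 4] total_free=5 largest=4 -> 100*(5-4)/5 = 100/5 = 20

Answer: 20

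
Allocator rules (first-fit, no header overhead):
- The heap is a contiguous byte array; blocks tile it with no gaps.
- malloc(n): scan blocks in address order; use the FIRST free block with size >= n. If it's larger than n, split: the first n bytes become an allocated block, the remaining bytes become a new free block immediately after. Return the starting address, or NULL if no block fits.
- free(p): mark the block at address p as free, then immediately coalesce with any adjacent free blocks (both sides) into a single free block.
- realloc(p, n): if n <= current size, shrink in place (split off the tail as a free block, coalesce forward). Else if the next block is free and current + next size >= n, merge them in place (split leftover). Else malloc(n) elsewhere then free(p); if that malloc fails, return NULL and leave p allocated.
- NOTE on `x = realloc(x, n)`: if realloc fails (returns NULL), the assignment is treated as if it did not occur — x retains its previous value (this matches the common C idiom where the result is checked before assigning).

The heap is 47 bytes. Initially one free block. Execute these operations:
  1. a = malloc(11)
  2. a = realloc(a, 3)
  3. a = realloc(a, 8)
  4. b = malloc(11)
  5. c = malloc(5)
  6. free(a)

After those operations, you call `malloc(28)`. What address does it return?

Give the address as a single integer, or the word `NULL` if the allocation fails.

Answer: NULL

Derivation:
Op 1: a = malloc(11) -> a = 0; heap: [0-10 ALLOC][11-46 FREE]
Op 2: a = realloc(a, 3) -> a = 0; heap: [0-2 ALLOC][3-46 FREE]
Op 3: a = realloc(a, 8) -> a = 0; heap: [0-7 ALLOC][8-46 FREE]
Op 4: b = malloc(11) -> b = 8; heap: [0-7 ALLOC][8-18 ALLOC][19-46 FREE]
Op 5: c = malloc(5) -> c = 19; heap: [0-7 ALLOC][8-18 ALLOC][19-23 ALLOC][24-46 FREE]
Op 6: free(a) -> (freed a); heap: [0-7 FREE][8-18 ALLOC][19-23 ALLOC][24-46 FREE]
malloc(28): first-fit scan over [0-7 FREE][8-18 ALLOC][19-23 ALLOC][24-46 FREE] -> NULL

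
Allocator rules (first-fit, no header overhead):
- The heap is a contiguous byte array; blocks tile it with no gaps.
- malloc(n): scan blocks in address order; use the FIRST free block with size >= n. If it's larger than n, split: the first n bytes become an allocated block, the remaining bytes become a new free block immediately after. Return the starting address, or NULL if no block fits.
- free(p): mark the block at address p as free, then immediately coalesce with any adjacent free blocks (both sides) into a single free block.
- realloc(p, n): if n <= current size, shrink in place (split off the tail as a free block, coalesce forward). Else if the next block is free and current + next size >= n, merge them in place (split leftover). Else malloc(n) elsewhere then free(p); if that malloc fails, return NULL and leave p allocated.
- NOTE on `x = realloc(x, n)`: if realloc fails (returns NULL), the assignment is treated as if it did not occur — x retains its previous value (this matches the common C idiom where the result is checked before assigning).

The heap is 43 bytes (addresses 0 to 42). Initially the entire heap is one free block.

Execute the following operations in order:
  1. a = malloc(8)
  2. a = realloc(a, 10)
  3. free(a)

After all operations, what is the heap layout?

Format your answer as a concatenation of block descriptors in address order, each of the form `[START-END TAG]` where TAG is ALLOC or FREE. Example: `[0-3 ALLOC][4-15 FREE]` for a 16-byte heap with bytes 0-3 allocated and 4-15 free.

Answer: [0-42 FREE]

Derivation:
Op 1: a = malloc(8) -> a = 0; heap: [0-7 ALLOC][8-42 FREE]
Op 2: a = realloc(a, 10) -> a = 0; heap: [0-9 ALLOC][10-42 FREE]
Op 3: free(a) -> (freed a); heap: [0-42 FREE]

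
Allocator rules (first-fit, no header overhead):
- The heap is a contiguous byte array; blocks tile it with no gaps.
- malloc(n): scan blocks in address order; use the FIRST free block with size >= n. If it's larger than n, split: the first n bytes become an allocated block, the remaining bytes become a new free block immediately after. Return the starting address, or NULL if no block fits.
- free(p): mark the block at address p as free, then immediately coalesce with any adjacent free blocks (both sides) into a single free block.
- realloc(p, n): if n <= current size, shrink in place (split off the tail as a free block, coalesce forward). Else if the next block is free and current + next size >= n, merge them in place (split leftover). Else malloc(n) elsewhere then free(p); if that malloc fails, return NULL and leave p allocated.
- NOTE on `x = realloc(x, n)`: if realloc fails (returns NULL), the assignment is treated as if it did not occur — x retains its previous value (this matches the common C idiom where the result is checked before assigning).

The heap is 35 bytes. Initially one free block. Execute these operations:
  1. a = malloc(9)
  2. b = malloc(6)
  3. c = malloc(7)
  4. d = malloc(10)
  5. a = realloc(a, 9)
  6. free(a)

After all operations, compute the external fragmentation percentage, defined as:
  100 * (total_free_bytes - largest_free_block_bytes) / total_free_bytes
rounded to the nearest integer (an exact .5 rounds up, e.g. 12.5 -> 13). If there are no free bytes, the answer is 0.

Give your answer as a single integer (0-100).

Op 1: a = malloc(9) -> a = 0; heap: [0-8 ALLOC][9-34 FREE]
Op 2: b = malloc(6) -> b = 9; heap: [0-8 ALLOC][9-14 ALLOC][15-34 FREE]
Op 3: c = malloc(7) -> c = 15; heap: [0-8 ALLOC][9-14 ALLOC][15-21 ALLOC][22-34 FREE]
Op 4: d = malloc(10) -> d = 22; heap: [0-8 ALLOC][9-14 ALLOC][15-21 ALLOC][22-31 ALLOC][32-34 FREE]
Op 5: a = realloc(a, 9) -> a = 0; heap: [0-8 ALLOC][9-14 ALLOC][15-21 ALLOC][22-31 ALLOC][32-34 FREE]
Op 6: free(a) -> (freed a); heap: [0-8 FREE][9-14 ALLOC][15-21 ALLOC][22-31 ALLOC][32-34 FREE]
Free blocks: [9 3] total_free=12 largest=9 -> 100*(12-9)/12 = 300/12 = 25

Answer: 25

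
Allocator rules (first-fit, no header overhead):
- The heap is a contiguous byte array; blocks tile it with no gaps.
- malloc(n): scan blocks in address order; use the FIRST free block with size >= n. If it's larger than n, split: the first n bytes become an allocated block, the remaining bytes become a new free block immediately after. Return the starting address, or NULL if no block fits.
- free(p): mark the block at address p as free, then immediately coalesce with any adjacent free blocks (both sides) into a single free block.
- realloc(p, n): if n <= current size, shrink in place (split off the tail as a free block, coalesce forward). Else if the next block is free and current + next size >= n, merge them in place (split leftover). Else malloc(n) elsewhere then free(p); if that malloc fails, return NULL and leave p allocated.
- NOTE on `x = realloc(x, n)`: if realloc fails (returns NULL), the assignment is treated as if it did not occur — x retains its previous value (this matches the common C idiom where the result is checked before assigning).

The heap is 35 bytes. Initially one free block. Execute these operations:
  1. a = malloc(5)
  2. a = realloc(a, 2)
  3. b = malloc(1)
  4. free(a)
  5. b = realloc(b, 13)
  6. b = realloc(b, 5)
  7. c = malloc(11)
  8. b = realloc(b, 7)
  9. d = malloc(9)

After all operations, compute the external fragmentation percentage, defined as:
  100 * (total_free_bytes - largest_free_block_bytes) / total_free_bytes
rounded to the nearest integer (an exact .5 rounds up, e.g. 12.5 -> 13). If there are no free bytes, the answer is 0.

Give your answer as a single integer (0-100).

Op 1: a = malloc(5) -> a = 0; heap: [0-4 ALLOC][5-34 FREE]
Op 2: a = realloc(a, 2) -> a = 0; heap: [0-1 ALLOC][2-34 FREE]
Op 3: b = malloc(1) -> b = 2; heap: [0-1 ALLOC][2-2 ALLOC][3-34 FREE]
Op 4: free(a) -> (freed a); heap: [0-1 FREE][2-2 ALLOC][3-34 FREE]
Op 5: b = realloc(b, 13) -> b = 2; heap: [0-1 FREE][2-14 ALLOC][15-34 FREE]
Op 6: b = realloc(b, 5) -> b = 2; heap: [0-1 FREE][2-6 ALLOC][7-34 FREE]
Op 7: c = malloc(11) -> c = 7; heap: [0-1 FREE][2-6 ALLOC][7-17 ALLOC][18-34 FREE]
Op 8: b = realloc(b, 7) -> b = 18; heap: [0-6 FREE][7-17 ALLOC][18-24 ALLOC][25-34 FREE]
Op 9: d = malloc(9) -> d = 25; heap: [0-6 FREE][7-17 ALLOC][18-24 ALLOC][25-33 ALLOC][34-34 FREE]
Free blocks: [7 1] total_free=8 largest=7 -> 100*(8-7)/8 = 100/8 = 12.5 -> rounds to 13

Answer: 13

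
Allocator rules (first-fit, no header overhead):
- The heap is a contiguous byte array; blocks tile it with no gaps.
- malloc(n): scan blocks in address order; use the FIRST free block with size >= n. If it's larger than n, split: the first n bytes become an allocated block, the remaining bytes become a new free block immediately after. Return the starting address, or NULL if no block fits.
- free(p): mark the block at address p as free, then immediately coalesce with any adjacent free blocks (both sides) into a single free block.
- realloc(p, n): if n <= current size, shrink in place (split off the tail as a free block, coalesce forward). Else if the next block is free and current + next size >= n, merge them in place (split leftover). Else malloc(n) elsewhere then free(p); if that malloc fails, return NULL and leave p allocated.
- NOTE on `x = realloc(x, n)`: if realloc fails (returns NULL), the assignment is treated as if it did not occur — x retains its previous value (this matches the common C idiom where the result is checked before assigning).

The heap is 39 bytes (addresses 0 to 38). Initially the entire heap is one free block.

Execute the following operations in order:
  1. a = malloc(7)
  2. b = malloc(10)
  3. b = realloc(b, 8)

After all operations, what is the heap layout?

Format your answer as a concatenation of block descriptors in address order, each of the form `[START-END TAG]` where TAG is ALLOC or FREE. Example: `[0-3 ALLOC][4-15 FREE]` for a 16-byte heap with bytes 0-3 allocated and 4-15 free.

Op 1: a = malloc(7) -> a = 0; heap: [0-6 ALLOC][7-38 FREE]
Op 2: b = malloc(10) -> b = 7; heap: [0-6 ALLOC][7-16 ALLOC][17-38 FREE]
Op 3: b = realloc(b, 8) -> b = 7; heap: [0-6 ALLOC][7-14 ALLOC][15-38 FREE]

Answer: [0-6 ALLOC][7-14 ALLOC][15-38 FREE]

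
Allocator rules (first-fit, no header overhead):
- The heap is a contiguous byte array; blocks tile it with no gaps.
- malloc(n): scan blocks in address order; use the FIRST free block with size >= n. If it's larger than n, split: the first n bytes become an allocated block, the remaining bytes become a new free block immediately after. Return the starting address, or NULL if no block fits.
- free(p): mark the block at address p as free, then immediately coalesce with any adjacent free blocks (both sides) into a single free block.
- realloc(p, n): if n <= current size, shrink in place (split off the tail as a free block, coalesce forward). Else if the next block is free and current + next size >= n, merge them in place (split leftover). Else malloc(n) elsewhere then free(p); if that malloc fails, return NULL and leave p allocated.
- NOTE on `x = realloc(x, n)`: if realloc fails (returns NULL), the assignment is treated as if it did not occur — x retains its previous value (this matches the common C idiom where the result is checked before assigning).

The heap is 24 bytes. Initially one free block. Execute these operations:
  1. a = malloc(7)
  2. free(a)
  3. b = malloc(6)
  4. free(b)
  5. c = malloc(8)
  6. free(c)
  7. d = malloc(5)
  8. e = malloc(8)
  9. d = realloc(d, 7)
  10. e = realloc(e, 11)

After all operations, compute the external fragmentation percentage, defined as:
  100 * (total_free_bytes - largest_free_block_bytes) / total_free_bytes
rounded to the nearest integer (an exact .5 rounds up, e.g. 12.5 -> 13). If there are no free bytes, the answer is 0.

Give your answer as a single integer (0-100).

Op 1: a = malloc(7) -> a = 0; heap: [0-6 ALLOC][7-23 FREE]
Op 2: free(a) -> (freed a); heap: [0-23 FREE]
Op 3: b = malloc(6) -> b = 0; heap: [0-5 ALLOC][6-23 FREE]
Op 4: free(b) -> (freed b); heap: [0-23 FREE]
Op 5: c = malloc(8) -> c = 0; heap: [0-7 ALLOC][8-23 FREE]
Op 6: free(c) -> (freed c); heap: [0-23 FREE]
Op 7: d = malloc(5) -> d = 0; heap: [0-4 ALLOC][5-23 FREE]
Op 8: e = malloc(8) -> e = 5; heap: [0-4 ALLOC][5-12 ALLOC][13-23 FREE]
Op 9: d = realloc(d, 7) -> d = 13; heap: [0-4 FREE][5-12 ALLOC][13-19 ALLOC][20-23 FREE]
Op 10: e = realloc(e, 11) -> NULL (e unchanged); heap: [0-4 FREE][5-12 ALLOC][13-19 ALLOC][20-23 FREE]
Free blocks: [5 4] total_free=9 largest=5 -> 100*(9-5)/9 = 400/9 ≈ 44.444 -> rounds to 44

Answer: 44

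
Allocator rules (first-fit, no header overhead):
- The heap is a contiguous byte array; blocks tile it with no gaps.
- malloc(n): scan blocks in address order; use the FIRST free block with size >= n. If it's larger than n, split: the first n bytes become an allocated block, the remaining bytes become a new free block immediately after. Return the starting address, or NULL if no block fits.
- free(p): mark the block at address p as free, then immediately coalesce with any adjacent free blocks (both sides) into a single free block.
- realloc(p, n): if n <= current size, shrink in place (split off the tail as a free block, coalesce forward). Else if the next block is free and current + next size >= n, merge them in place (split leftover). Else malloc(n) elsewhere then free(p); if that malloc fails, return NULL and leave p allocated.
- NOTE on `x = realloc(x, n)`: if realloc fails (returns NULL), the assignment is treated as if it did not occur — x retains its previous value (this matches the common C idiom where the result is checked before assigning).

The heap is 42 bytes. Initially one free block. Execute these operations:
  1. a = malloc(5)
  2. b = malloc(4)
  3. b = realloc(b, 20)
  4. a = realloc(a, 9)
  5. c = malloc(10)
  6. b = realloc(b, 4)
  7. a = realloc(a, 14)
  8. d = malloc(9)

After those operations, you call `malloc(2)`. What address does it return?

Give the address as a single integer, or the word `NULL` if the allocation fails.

Answer: 0

Derivation:
Op 1: a = malloc(5) -> a = 0; heap: [0-4 ALLOC][5-41 FREE]
Op 2: b = malloc(4) -> b = 5; heap: [0-4 ALLOC][5-8 ALLOC][9-41 FREE]
Op 3: b = realloc(b, 20) -> b = 5; heap: [0-4 ALLOC][5-24 ALLOC][25-41 FREE]
Op 4: a = realloc(a, 9) -> a = 25; heap: [0-4 FREE][5-24 ALLOC][25-33 ALLOC][34-41 FREE]
Op 5: c = malloc(10) -> c = NULL; heap: [0-4 FREE][5-24 ALLOC][25-33 ALLOC][34-41 FREE]
Op 6: b = realloc(b, 4) -> b = 5; heap: [0-4 FREE][5-8 ALLOC][9-24 FREE][25-33 ALLOC][34-41 FREE]
Op 7: a = realloc(a, 14) -> a = 25; heap: [0-4 FREE][5-8 ALLOC][9-24 FREE][25-38 ALLOC][39-41 FREE]
Op 8: d = malloc(9) -> d = 9; heap: [0-4 FREE][5-8 ALLOC][9-17 ALLOC][18-24 FREE][25-38 ALLOC][39-41 FREE]
malloc(2): first-fit scan over [0-4 FREE][5-8 ALLOC][9-17 ALLOC][18-24 FREE][25-38 ALLOC][39-41 FREE] -> 0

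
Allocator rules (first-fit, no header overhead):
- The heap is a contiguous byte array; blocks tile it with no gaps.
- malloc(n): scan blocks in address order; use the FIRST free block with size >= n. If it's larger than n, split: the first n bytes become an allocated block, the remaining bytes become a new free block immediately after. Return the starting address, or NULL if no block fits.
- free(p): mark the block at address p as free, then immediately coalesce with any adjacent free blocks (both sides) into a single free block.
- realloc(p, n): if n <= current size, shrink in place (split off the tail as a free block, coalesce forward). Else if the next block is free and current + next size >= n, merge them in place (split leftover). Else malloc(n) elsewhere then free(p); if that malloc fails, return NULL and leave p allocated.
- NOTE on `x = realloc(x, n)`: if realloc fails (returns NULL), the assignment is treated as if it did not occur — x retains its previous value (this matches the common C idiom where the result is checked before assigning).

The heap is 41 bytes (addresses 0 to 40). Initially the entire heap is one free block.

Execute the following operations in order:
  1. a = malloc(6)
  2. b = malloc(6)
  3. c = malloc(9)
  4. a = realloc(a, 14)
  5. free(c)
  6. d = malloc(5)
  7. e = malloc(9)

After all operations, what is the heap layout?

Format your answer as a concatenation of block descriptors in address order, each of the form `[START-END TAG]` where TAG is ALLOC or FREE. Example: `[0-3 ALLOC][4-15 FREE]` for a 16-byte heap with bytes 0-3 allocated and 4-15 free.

Op 1: a = malloc(6) -> a = 0; heap: [0-5 ALLOC][6-40 FREE]
Op 2: b = malloc(6) -> b = 6; heap: [0-5 ALLOC][6-11 ALLOC][12-40 FREE]
Op 3: c = malloc(9) -> c = 12; heap: [0-5 ALLOC][6-11 ALLOC][12-20 ALLOC][21-40 FREE]
Op 4: a = realloc(a, 14) -> a = 21; heap: [0-5 FREE][6-11 ALLOC][12-20 ALLOC][21-34 ALLOC][35-40 FREE]
Op 5: free(c) -> (freed c); heap: [0-5 FREE][6-11 ALLOC][12-20 FREE][21-34 ALLOC][35-40 FREE]
Op 6: d = malloc(5) -> d = 0; heap: [0-4 ALLOC][5-5 FREE][6-11 ALLOC][12-20 FREE][21-34 ALLOC][35-40 FREE]
Op 7: e = malloc(9) -> e = 12; heap: [0-4 ALLOC][5-5 FREE][6-11 ALLOC][12-20 ALLOC][21-34 ALLOC][35-40 FREE]

Answer: [0-4 ALLOC][5-5 FREE][6-11 ALLOC][12-20 ALLOC][21-34 ALLOC][35-40 FREE]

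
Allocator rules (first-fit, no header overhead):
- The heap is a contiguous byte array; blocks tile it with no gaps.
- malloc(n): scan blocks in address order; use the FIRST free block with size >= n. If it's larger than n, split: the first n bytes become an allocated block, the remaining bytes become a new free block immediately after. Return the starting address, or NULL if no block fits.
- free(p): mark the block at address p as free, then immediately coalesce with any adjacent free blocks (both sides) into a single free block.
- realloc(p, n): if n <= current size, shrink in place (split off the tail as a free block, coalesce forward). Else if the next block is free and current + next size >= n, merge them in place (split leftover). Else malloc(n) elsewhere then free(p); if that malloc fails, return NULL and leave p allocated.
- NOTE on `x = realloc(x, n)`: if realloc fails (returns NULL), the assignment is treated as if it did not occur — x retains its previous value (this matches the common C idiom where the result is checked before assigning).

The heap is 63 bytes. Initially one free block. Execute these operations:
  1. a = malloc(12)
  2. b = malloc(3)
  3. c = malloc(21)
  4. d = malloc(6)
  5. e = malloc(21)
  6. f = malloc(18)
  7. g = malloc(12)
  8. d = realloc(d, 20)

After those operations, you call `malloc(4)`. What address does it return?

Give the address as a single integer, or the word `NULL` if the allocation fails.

Answer: NULL

Derivation:
Op 1: a = malloc(12) -> a = 0; heap: [0-11 ALLOC][12-62 FREE]
Op 2: b = malloc(3) -> b = 12; heap: [0-11 ALLOC][12-14 ALLOC][15-62 FREE]
Op 3: c = malloc(21) -> c = 15; heap: [0-11 ALLOC][12-14 ALLOC][15-35 ALLOC][36-62 FREE]
Op 4: d = malloc(6) -> d = 36; heap: [0-11 ALLOC][12-14 ALLOC][15-35 ALLOC][36-41 ALLOC][42-62 FREE]
Op 5: e = malloc(21) -> e = 42; heap: [0-11 ALLOC][12-14 ALLOC][15-35 ALLOC][36-41 ALLOC][42-62 ALLOC]
Op 6: f = malloc(18) -> f = NULL; heap: [0-11 ALLOC][12-14 ALLOC][15-35 ALLOC][36-41 ALLOC][42-62 ALLOC]
Op 7: g = malloc(12) -> g = NULL; heap: [0-11 ALLOC][12-14 ALLOC][15-35 ALLOC][36-41 ALLOC][42-62 ALLOC]
Op 8: d = realloc(d, 20) -> NULL (d unchanged); heap: [0-11 ALLOC][12-14 ALLOC][15-35 ALLOC][36-41 ALLOC][42-62 ALLOC]
malloc(4): first-fit scan over [0-11 ALLOC][12-14 ALLOC][15-35 ALLOC][36-41 ALLOC][42-62 ALLOC] -> NULL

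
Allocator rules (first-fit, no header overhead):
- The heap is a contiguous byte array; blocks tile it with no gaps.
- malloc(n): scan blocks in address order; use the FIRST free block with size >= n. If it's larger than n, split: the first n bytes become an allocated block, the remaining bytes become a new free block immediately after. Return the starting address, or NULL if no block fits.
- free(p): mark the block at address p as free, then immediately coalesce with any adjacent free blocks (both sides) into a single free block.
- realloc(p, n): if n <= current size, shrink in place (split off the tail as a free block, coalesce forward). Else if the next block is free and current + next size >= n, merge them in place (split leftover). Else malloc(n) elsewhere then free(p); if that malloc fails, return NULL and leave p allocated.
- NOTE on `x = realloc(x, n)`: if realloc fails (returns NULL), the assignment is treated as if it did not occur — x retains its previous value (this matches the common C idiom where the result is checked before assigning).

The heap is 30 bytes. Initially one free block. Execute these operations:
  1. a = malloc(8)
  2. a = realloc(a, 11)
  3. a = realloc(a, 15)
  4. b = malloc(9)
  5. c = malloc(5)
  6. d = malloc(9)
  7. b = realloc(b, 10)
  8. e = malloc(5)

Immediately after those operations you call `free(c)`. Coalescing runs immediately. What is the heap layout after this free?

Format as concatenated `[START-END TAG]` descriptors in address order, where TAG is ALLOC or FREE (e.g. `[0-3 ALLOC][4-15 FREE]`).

Op 1: a = malloc(8) -> a = 0; heap: [0-7 ALLOC][8-29 FREE]
Op 2: a = realloc(a, 11) -> a = 0; heap: [0-10 ALLOC][11-29 FREE]
Op 3: a = realloc(a, 15) -> a = 0; heap: [0-14 ALLOC][15-29 FREE]
Op 4: b = malloc(9) -> b = 15; heap: [0-14 ALLOC][15-23 ALLOC][24-29 FREE]
Op 5: c = malloc(5) -> c = 24; heap: [0-14 ALLOC][15-23 ALLOC][24-28 ALLOC][29-29 FREE]
Op 6: d = malloc(9) -> d = NULL; heap: [0-14 ALLOC][15-23 ALLOC][24-28 ALLOC][29-29 FREE]
Op 7: b = realloc(b, 10) -> NULL (b unchanged); heap: [0-14 ALLOC][15-23 ALLOC][24-28 ALLOC][29-29 FREE]
Op 8: e = malloc(5) -> e = NULL; heap: [0-14 ALLOC][15-23 ALLOC][24-28 ALLOC][29-29 FREE]
free(c): c = 24 -> block [24-28 ALLOC]; mark free, coalesce with adjacent free neighbors -> [0-14 ALLOC][15-23 ALLOC][24-29 FREE]

Answer: [0-14 ALLOC][15-23 ALLOC][24-29 FREE]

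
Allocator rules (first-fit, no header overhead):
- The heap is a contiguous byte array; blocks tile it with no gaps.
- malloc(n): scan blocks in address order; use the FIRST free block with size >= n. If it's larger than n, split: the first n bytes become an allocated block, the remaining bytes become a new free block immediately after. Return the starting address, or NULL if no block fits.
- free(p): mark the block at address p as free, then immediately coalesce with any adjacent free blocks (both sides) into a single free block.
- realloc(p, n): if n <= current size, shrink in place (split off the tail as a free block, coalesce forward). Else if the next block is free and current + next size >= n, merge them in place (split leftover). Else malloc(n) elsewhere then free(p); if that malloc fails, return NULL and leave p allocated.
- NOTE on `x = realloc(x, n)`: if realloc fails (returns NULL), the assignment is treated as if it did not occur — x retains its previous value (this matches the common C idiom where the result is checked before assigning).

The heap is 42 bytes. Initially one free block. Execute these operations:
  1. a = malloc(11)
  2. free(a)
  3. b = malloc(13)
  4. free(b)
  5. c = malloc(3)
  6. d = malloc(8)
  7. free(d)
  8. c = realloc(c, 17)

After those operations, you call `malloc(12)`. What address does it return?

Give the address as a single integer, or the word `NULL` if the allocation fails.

Answer: 17

Derivation:
Op 1: a = malloc(11) -> a = 0; heap: [0-10 ALLOC][11-41 FREE]
Op 2: free(a) -> (freed a); heap: [0-41 FREE]
Op 3: b = malloc(13) -> b = 0; heap: [0-12 ALLOC][13-41 FREE]
Op 4: free(b) -> (freed b); heap: [0-41 FREE]
Op 5: c = malloc(3) -> c = 0; heap: [0-2 ALLOC][3-41 FREE]
Op 6: d = malloc(8) -> d = 3; heap: [0-2 ALLOC][3-10 ALLOC][11-41 FREE]
Op 7: free(d) -> (freed d); heap: [0-2 ALLOC][3-41 FREE]
Op 8: c = realloc(c, 17) -> c = 0; heap: [0-16 ALLOC][17-41 FREE]
malloc(12): first-fit scan over [0-16 ALLOC][17-41 FREE] -> 17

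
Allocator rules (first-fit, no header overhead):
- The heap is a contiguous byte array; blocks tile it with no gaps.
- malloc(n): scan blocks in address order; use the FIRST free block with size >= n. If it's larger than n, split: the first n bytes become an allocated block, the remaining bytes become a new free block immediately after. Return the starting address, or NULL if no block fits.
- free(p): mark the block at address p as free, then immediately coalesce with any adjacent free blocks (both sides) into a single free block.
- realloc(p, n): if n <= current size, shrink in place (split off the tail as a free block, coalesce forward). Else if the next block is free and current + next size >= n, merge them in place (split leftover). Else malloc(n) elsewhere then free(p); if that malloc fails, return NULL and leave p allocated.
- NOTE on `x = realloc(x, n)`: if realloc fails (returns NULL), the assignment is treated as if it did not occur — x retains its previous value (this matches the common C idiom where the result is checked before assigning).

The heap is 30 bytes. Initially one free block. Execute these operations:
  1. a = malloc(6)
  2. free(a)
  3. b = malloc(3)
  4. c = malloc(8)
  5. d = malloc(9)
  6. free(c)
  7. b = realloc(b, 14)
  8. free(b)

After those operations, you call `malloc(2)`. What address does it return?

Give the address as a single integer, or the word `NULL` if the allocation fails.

Op 1: a = malloc(6) -> a = 0; heap: [0-5 ALLOC][6-29 FREE]
Op 2: free(a) -> (freed a); heap: [0-29 FREE]
Op 3: b = malloc(3) -> b = 0; heap: [0-2 ALLOC][3-29 FREE]
Op 4: c = malloc(8) -> c = 3; heap: [0-2 ALLOC][3-10 ALLOC][11-29 FREE]
Op 5: d = malloc(9) -> d = 11; heap: [0-2 ALLOC][3-10 ALLOC][11-19 ALLOC][20-29 FREE]
Op 6: free(c) -> (freed c); heap: [0-2 ALLOC][3-10 FREE][11-19 ALLOC][20-29 FREE]
Op 7: b = realloc(b, 14) -> NULL (b unchanged); heap: [0-2 ALLOC][3-10 FREE][11-19 ALLOC][20-29 FREE]
Op 8: free(b) -> (freed b); heap: [0-10 FREE][11-19 ALLOC][20-29 FREE]
malloc(2): first-fit scan over [0-10 FREE][11-19 ALLOC][20-29 FREE] -> 0

Answer: 0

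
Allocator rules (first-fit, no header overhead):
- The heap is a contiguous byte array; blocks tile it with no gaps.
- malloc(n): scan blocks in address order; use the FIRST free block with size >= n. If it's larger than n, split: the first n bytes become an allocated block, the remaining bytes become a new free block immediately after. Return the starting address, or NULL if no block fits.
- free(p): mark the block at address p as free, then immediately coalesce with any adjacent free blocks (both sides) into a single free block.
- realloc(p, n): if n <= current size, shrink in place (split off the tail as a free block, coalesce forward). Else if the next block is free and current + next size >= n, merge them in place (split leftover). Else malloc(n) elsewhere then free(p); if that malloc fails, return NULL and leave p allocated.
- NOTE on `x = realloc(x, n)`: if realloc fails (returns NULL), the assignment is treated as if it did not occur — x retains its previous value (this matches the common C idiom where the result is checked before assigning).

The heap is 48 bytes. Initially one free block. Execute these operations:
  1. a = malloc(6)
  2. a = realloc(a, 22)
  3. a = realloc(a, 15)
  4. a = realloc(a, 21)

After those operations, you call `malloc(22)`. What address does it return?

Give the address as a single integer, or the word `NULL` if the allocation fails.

Op 1: a = malloc(6) -> a = 0; heap: [0-5 ALLOC][6-47 FREE]
Op 2: a = realloc(a, 22) -> a = 0; heap: [0-21 ALLOC][22-47 FREE]
Op 3: a = realloc(a, 15) -> a = 0; heap: [0-14 ALLOC][15-47 FREE]
Op 4: a = realloc(a, 21) -> a = 0; heap: [0-20 ALLOC][21-47 FREE]
malloc(22): first-fit scan over [0-20 ALLOC][21-47 FREE] -> 21

Answer: 21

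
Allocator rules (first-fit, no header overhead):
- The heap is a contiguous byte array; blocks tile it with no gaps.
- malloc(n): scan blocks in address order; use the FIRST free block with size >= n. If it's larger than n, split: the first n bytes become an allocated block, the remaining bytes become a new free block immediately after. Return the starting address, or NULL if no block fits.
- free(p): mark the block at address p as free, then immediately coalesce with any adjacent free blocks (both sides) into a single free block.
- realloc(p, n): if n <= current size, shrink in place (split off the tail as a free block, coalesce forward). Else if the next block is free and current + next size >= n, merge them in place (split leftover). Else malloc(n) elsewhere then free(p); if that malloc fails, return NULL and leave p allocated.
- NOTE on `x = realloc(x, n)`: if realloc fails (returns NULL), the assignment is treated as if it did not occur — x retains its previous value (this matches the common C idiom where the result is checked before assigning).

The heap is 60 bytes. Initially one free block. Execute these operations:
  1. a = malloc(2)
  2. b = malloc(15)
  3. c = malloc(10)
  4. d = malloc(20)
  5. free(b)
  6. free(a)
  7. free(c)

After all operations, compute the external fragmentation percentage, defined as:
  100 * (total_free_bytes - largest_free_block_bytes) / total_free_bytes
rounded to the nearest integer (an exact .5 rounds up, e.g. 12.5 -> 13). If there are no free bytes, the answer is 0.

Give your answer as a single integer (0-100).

Op 1: a = malloc(2) -> a = 0; heap: [0-1 ALLOC][2-59 FREE]
Op 2: b = malloc(15) -> b = 2; heap: [0-1 ALLOC][2-16 ALLOC][17-59 FREE]
Op 3: c = malloc(10) -> c = 17; heap: [0-1 ALLOC][2-16 ALLOC][17-26 ALLOC][27-59 FREE]
Op 4: d = malloc(20) -> d = 27; heap: [0-1 ALLOC][2-16 ALLOC][17-26 ALLOC][27-46 ALLOC][47-59 FREE]
Op 5: free(b) -> (freed b); heap: [0-1 ALLOC][2-16 FREE][17-26 ALLOC][27-46 ALLOC][47-59 FREE]
Op 6: free(a) -> (freed a); heap: [0-16 FREE][17-26 ALLOC][27-46 ALLOC][47-59 FREE]
Op 7: free(c) -> (freed c); heap: [0-26 FREE][27-46 ALLOC][47-59 FREE]
Free blocks: [27 13] total_free=40 largest=27 -> 100*(40-27)/40 = 1300/40 = 32.5 -> rounds to 33

Answer: 33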